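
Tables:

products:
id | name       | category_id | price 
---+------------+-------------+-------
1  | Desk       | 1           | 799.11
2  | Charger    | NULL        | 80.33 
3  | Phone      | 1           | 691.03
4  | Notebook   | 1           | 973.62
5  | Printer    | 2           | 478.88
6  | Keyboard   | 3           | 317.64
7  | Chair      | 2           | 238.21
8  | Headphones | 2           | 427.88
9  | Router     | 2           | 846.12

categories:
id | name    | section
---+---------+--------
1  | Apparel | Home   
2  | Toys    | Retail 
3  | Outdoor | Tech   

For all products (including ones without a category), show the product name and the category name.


LEFT JOIN keeps every row from products (the left table); where category_id has no match in categories, the category columns become NULL. Walk through each product:
  - product 1 (Desk): category_id=1 -> matches Apparel
  - product 2 (Charger): category_id=NULL, no match -> kept with NULL
  - product 3 (Phone): category_id=1 -> matches Apparel
  - product 4 (Notebook): category_id=1 -> matches Apparel
  - product 5 (Printer): category_id=2 -> matches Toys
  - product 6 (Keyboard): category_id=3 -> matches Outdoor
  - product 7 (Chair): category_id=2 -> matches Toys
  - product 8 (Headphones): category_id=2 -> matches Toys
  - product 9 (Router): category_id=2 -> matches Toys
All 9 rows appear; 1 has NULL category.

SQL:
SELECT a.name, b.name AS category
FROM products a
LEFT JOIN categories b ON a.category_id = b.id

Result:
name       | category
-----------+---------
Desk       | Apparel 
Charger    | NULL    
Phone      | Apparel 
Notebook   | Apparel 
Printer    | Toys    
Keyboard   | Outdoor 
Chair      | Toys    
Headphones | Toys    
Router     | Toys    


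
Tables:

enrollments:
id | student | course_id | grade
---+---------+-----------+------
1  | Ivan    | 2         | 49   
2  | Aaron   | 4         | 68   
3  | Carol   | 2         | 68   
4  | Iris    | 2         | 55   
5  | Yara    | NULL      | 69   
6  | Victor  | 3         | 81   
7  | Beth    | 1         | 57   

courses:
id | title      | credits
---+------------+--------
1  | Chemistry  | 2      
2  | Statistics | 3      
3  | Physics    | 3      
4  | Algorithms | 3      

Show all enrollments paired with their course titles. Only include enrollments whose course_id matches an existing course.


INNER JOIN keeps only enrollments rows whose course_id matches an id in courses. Walk through each enrollment:
  - enrollment 1 (Ivan): course_id=2 -> matches Statistics
  - enrollment 2 (Aaron): course_id=4 -> matches Algorithms
  - enrollment 3 (Carol): course_id=2 -> matches Statistics
  - enrollment 4 (Iris): course_id=2 -> matches Statistics
  - enrollment 5 (Yara): course_id=NULL, no match -> dropped
  - enrollment 6 (Victor): course_id=3 -> matches Physics
  - enrollment 7 (Beth): course_id=1 -> matches Chemistry
So 1 of 7 rows is dropped.

SQL:
SELECT a.student, b.title AS course
FROM enrollments a
INNER JOIN courses b ON a.course_id = b.id

Result:
student | course    
--------+-----------
Ivan    | Statistics
Aaron   | Algorithms
Carol   | Statistics
Iris    | Statistics
Victor  | Physics   
Beth    | Chemistry 


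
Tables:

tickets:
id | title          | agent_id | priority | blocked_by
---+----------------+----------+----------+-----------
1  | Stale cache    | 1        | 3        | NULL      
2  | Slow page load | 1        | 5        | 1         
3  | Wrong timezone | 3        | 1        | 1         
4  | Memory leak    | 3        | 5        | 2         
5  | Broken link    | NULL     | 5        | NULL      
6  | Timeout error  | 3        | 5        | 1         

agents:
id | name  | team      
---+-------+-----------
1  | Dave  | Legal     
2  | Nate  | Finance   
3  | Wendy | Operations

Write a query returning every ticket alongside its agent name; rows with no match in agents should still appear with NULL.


LEFT JOIN keeps every row from tickets (the left table); where agent_id has no match in agents, the agent columns become NULL. Walk through each ticket:
  - ticket 1 (Stale cache): agent_id=1 -> matches Dave
  - ticket 2 (Slow page load): agent_id=1 -> matches Dave
  - ticket 3 (Wrong timezone): agent_id=3 -> matches Wendy
  - ticket 4 (Memory leak): agent_id=3 -> matches Wendy
  - ticket 5 (Broken link): agent_id=NULL, no match -> kept with NULL
  - ticket 6 (Timeout error): agent_id=3 -> matches Wendy
All 6 rows appear; 1 has NULL agent.

SQL:
SELECT a.title, b.name AS agent
FROM tickets a
LEFT JOIN agents b ON a.agent_id = b.id

Result:
title          | agent
---------------+------
Stale cache    | Dave 
Slow page load | Dave 
Wrong timezone | Wendy
Memory leak    | Wendy
Broken link    | NULL 
Timeout error  | Wendy


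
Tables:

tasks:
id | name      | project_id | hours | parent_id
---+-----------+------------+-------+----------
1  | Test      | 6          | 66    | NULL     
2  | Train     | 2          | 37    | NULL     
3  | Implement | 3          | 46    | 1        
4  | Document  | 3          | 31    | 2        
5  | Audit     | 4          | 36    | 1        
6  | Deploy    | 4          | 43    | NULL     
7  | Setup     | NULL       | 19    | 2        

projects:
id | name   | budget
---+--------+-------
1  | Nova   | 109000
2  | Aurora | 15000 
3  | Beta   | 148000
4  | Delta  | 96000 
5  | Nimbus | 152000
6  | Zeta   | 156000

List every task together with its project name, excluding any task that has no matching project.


INNER JOIN keeps only tasks rows whose project_id matches an id in projects. Walk through each task:
  - task 1 (Test): project_id=6 -> matches Zeta
  - task 2 (Train): project_id=2 -> matches Aurora
  - task 3 (Implement): project_id=3 -> matches Beta
  - task 4 (Document): project_id=3 -> matches Beta
  - task 5 (Audit): project_id=4 -> matches Delta
  - task 6 (Deploy): project_id=4 -> matches Delta
  - task 7 (Setup): project_id=NULL, no match -> dropped
So 1 of 7 rows is dropped.

SQL:
SELECT a.name, b.name AS project
FROM tasks a
INNER JOIN projects b ON a.project_id = b.id

Result:
name      | project
----------+--------
Test      | Zeta   
Train     | Aurora 
Implement | Beta   
Document  | Beta   
Audit     | Delta  
Deploy    | Delta  


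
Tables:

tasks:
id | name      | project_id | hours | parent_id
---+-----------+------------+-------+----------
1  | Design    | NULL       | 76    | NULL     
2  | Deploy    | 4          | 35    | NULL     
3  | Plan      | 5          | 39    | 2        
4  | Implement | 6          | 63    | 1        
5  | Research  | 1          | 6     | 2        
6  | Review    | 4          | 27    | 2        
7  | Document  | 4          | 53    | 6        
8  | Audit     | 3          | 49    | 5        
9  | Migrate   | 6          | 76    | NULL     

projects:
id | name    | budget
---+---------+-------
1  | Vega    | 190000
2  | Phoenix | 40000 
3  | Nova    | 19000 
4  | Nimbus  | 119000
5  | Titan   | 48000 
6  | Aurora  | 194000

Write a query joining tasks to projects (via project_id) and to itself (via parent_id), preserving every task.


Two LEFT JOINs from the same base table tasks: one to projects via project_id, one to tasks itself via parent_id. Both are LEFT so every task is preserved.
Match against projects:
  - task 1 (Design): project_id=NULL, no match -> kept with NULL
  - task 2 (Deploy): project_id=4 -> matches Nimbus
  - task 3 (Plan): project_id=5 -> matches Titan
  - task 4 (Implement): project_id=6 -> matches Aurora
  - task 5 (Research): project_id=1 -> matches Vega
  - task 6 (Review): project_id=4 -> matches Nimbus
  - task 7 (Document): project_id=4 -> matches Nimbus
  - task 8 (Audit): project_id=3 -> matches Nova
  - task 9 (Migrate): project_id=6 -> matches Aurora
Match against tasks (self):
  - task 1 (Design): parent_id=NULL -> NULL
  - task 2 (Deploy): parent_id=NULL -> NULL
  - task 3 (Plan): parent_id=2 -> Deploy
  - task 4 (Implement): parent_id=1 -> Design
  - task 5 (Research): parent_id=2 -> Deploy
  - task 6 (Review): parent_id=2 -> Deploy
  - task 7 (Document): parent_id=6 -> Review
  - task 8 (Audit): parent_id=5 -> Research
  - task 9 (Migrate): parent_id=NULL -> NULL

SQL:
SELECT a.name, b.name AS project, c.name AS parent
FROM tasks a
LEFT JOIN projects b ON a.project_id = b.id
LEFT JOIN tasks c ON a.parent_id = c.id

Result:
name      | project | parent  
----------+---------+---------
Design    | NULL    | NULL    
Deploy    | Nimbus  | NULL    
Plan      | Titan   | Deploy  
Implement | Aurora  | Design  
Research  | Vega    | Deploy  
Review    | Nimbus  | Deploy  
Document  | Nimbus  | Review  
Audit     | Nova    | Research
Migrate   | Aurora  | NULL    


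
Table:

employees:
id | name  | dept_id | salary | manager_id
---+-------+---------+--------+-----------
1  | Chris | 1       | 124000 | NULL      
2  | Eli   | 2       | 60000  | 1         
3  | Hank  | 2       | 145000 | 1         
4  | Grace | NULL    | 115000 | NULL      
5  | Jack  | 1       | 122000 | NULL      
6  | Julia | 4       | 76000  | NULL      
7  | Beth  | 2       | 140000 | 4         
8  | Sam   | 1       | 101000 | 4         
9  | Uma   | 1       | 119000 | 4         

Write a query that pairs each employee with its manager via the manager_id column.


This is a self-join: employees is joined to a second copy of itself, matching each row's manager_id to another row's id. Use LEFT JOIN so rows with manager_id=NULL are kept.
  - employee 1 (Chris): manager_id=NULL -> NULL
  - employee 2 (Eli): manager_id=1 -> Chris
  - employee 3 (Hank): manager_id=1 -> Chris
  - employee 4 (Grace): manager_id=NULL -> NULL
  - employee 5 (Jack): manager_id=NULL -> NULL
  - employee 6 (Julia): manager_id=NULL -> NULL
  - employee 7 (Beth): manager_id=4 -> Grace
  - employee 8 (Sam): manager_id=4 -> Grace
  - employee 9 (Uma): manager_id=4 -> Grace

SQL:
SELECT a.name AS item, b.name AS manager
FROM employees a
LEFT JOIN employees b ON a.manager_id = b.id

Result:
item  | manager
------+--------
Chris | NULL   
Eli   | Chris  
Hank  | Chris  
Grace | NULL   
Jack  | NULL   
Julia | NULL   
Beth  | Grace  
Sam   | Grace  
Uma   | Grace  


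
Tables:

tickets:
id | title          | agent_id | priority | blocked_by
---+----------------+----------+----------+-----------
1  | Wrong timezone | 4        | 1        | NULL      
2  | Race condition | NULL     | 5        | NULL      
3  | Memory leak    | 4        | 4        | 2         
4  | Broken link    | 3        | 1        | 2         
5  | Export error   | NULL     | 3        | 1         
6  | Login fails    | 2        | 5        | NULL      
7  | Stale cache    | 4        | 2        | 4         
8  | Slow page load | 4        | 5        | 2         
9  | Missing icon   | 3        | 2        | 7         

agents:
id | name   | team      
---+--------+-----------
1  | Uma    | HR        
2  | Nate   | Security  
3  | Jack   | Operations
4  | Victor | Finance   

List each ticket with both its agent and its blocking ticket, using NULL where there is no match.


Two LEFT JOINs from the same base table tickets: one to agents via agent_id, one to tickets itself via blocked_by. Both are LEFT so every ticket is preserved.
Match against agents:
  - ticket 1 (Wrong timezone): agent_id=4 -> matches Victor
  - ticket 2 (Race condition): agent_id=NULL, no match -> kept with NULL
  - ticket 3 (Memory leak): agent_id=4 -> matches Victor
  - ticket 4 (Broken link): agent_id=3 -> matches Jack
  - ticket 5 (Export error): agent_id=NULL, no match -> kept with NULL
  - ticket 6 (Login fails): agent_id=2 -> matches Nate
  - ticket 7 (Stale cache): agent_id=4 -> matches Victor
  - ticket 8 (Slow page load): agent_id=4 -> matches Victor
  - ticket 9 (Missing icon): agent_id=3 -> matches Jack
Match against tickets (self):
  - ticket 1 (Wrong timezone): blocked_by=NULL -> NULL
  - ticket 2 (Race condition): blocked_by=NULL -> NULL
  - ticket 3 (Memory leak): blocked_by=2 -> Race condition
  - ticket 4 (Broken link): blocked_by=2 -> Race condition
  - ticket 5 (Export error): blocked_by=1 -> Wrong timezone
  - ticket 6 (Login fails): blocked_by=NULL -> NULL
  - ticket 7 (Stale cache): blocked_by=4 -> Broken link
  - ticket 8 (Slow page load): blocked_by=2 -> Race condition
  - ticket 9 (Missing icon): blocked_by=7 -> Stale cache

SQL:
SELECT a.title, b.name AS agent, c.title AS blocked_by
FROM tickets a
LEFT JOIN agents b ON a.agent_id = b.id
LEFT JOIN tickets c ON a.blocked_by = c.id

Result:
title          | agent  | blocked_by    
---------------+--------+---------------
Wrong timezone | Victor | NULL          
Race condition | NULL   | NULL          
Memory leak    | Victor | Race condition
Broken link    | Jack   | Race condition
Export error   | NULL   | Wrong timezone
Login fails    | Nate   | NULL          
Stale cache    | Victor | Broken link   
Slow page load | Victor | Race condition
Missing icon   | Jack   | Stale cache   


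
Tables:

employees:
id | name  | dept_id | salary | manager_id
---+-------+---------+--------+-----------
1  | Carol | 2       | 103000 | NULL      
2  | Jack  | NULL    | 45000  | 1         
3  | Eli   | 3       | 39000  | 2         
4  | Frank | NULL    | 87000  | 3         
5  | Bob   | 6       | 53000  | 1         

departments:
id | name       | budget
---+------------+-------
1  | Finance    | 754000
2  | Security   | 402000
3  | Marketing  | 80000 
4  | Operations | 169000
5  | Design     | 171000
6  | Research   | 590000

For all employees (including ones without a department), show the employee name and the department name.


LEFT JOIN keeps every row from employees (the left table); where dept_id has no match in departments, the department columns become NULL. Walk through each employee:
  - employee 1 (Carol): dept_id=2 -> matches Security
  - employee 2 (Jack): dept_id=NULL, no match -> kept with NULL
  - employee 3 (Eli): dept_id=3 -> matches Marketing
  - employee 4 (Frank): dept_id=NULL, no match -> kept with NULL
  - employee 5 (Bob): dept_id=6 -> matches Research
All 5 rows appear; 2 have NULL department.

SQL:
SELECT a.name, b.name AS department
FROM employees a
LEFT JOIN departments b ON a.dept_id = b.id

Result:
name  | department
------+-----------
Carol | Security  
Jack  | NULL      
Eli   | Marketing 
Frank | NULL      
Bob   | Research  


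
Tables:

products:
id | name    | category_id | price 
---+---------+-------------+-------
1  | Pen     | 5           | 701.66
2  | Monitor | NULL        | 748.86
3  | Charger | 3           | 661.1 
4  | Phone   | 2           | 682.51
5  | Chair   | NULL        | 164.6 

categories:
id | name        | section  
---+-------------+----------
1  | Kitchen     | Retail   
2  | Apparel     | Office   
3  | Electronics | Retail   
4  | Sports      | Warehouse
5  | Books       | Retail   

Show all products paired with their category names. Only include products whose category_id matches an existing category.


INNER JOIN keeps only products rows whose category_id matches an id in categories. Walk through each product:
  - product 1 (Pen): category_id=5 -> matches Books
  - product 2 (Monitor): category_id=NULL, no match -> dropped
  - product 3 (Charger): category_id=3 -> matches Electronics
  - product 4 (Phone): category_id=2 -> matches Apparel
  - product 5 (Chair): category_id=NULL, no match -> dropped
So 2 of 5 rows are dropped.

SQL:
SELECT a.name, b.name AS category
FROM products a
INNER JOIN categories b ON a.category_id = b.id

Result:
name    | category   
--------+------------
Pen     | Books      
Charger | Electronics
Phone   | Apparel    


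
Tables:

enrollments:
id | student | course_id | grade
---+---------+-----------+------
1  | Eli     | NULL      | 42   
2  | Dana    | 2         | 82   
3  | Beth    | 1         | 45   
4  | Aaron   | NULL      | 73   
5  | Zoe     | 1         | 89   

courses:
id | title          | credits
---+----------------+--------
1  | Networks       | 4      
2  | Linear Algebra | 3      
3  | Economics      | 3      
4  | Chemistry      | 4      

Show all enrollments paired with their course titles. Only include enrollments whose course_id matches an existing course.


INNER JOIN keeps only enrollments rows whose course_id matches an id in courses. Walk through each enrollment:
  - enrollment 1 (Eli): course_id=NULL, no match -> dropped
  - enrollment 2 (Dana): course_id=2 -> matches Linear Algebra
  - enrollment 3 (Beth): course_id=1 -> matches Networks
  - enrollment 4 (Aaron): course_id=NULL, no match -> dropped
  - enrollment 5 (Zoe): course_id=1 -> matches Networks
So 2 of 5 rows are dropped.

SQL:
SELECT a.student, b.title AS course
FROM enrollments a
INNER JOIN courses b ON a.course_id = b.id

Result:
student | course        
--------+---------------
Dana    | Linear Algebra
Beth    | Networks      
Zoe     | Networks      


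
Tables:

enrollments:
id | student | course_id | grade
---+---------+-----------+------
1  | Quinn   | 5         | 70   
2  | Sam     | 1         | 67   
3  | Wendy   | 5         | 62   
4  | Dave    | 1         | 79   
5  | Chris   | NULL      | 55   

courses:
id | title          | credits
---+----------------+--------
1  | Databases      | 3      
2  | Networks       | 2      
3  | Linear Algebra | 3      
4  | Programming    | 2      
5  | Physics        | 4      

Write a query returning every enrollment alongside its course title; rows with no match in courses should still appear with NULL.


LEFT JOIN keeps every row from enrollments (the left table); where course_id has no match in courses, the course columns become NULL. Walk through each enrollment:
  - enrollment 1 (Quinn): course_id=5 -> matches Physics
  - enrollment 2 (Sam): course_id=1 -> matches Databases
  - enrollment 3 (Wendy): course_id=5 -> matches Physics
  - enrollment 4 (Dave): course_id=1 -> matches Databases
  - enrollment 5 (Chris): course_id=NULL, no match -> kept with NULL
All 5 rows appear; 1 has NULL course.

SQL:
SELECT a.student, b.title AS course
FROM enrollments a
LEFT JOIN courses b ON a.course_id = b.id

Result:
student | course   
--------+----------
Quinn   | Physics  
Sam     | Databases
Wendy   | Physics  
Dave    | Databases
Chris   | NULL     


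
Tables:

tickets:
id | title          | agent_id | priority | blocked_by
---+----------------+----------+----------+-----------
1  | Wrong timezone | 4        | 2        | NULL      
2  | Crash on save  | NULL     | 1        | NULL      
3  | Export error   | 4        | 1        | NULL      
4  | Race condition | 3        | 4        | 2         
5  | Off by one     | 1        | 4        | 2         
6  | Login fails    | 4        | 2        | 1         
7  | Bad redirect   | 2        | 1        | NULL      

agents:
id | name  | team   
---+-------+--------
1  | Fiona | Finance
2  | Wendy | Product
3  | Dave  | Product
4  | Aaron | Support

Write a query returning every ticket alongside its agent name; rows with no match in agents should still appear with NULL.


LEFT JOIN keeps every row from tickets (the left table); where agent_id has no match in agents, the agent columns become NULL. Walk through each ticket:
  - ticket 1 (Wrong timezone): agent_id=4 -> matches Aaron
  - ticket 2 (Crash on save): agent_id=NULL, no match -> kept with NULL
  - ticket 3 (Export error): agent_id=4 -> matches Aaron
  - ticket 4 (Race condition): agent_id=3 -> matches Dave
  - ticket 5 (Off by one): agent_id=1 -> matches Fiona
  - ticket 6 (Login fails): agent_id=4 -> matches Aaron
  - ticket 7 (Bad redirect): agent_id=2 -> matches Wendy
All 7 rows appear; 1 has NULL agent.

SQL:
SELECT a.title, b.name AS agent
FROM tickets a
LEFT JOIN agents b ON a.agent_id = b.id

Result:
title          | agent
---------------+------
Wrong timezone | Aaron
Crash on save  | NULL 
Export error   | Aaron
Race condition | Dave 
Off by one     | Fiona
Login fails    | Aaron
Bad redirect   | Wendy


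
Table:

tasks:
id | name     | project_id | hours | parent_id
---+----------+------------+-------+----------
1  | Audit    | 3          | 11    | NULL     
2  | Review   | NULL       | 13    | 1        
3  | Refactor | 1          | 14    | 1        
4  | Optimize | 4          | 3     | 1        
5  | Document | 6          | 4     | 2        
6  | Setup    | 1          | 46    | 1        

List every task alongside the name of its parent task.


This is a self-join: tasks is joined to a second copy of itself, matching each row's parent_id to another row's id. Use LEFT JOIN so rows with parent_id=NULL are kept.
  - task 1 (Audit): parent_id=NULL -> NULL
  - task 2 (Review): parent_id=1 -> Audit
  - task 3 (Refactor): parent_id=1 -> Audit
  - task 4 (Optimize): parent_id=1 -> Audit
  - task 5 (Document): parent_id=2 -> Review
  - task 6 (Setup): parent_id=1 -> Audit

SQL:
SELECT a.name AS item, b.name AS parent
FROM tasks a
LEFT JOIN tasks b ON a.parent_id = b.id

Result:
item     | parent
---------+-------
Audit    | NULL  
Review   | Audit 
Refactor | Audit 
Optimize | Audit 
Document | Review
Setup    | Audit 


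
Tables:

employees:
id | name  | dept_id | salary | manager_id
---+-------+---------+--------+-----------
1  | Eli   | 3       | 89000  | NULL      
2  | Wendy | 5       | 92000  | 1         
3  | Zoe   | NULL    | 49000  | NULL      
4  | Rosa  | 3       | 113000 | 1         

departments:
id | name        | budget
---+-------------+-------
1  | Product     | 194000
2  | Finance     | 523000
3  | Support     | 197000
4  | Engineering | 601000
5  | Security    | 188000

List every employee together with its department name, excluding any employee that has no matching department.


INNER JOIN keeps only employees rows whose dept_id matches an id in departments. Walk through each employee:
  - employee 1 (Eli): dept_id=3 -> matches Support
  - employee 2 (Wendy): dept_id=5 -> matches Security
  - employee 3 (Zoe): dept_id=NULL, no match -> dropped
  - employee 4 (Rosa): dept_id=3 -> matches Support
So 1 of 4 rows is dropped.

SQL:
SELECT a.name, b.name AS department
FROM employees a
INNER JOIN departments b ON a.dept_id = b.id

Result:
name  | department
------+-----------
Eli   | Support   
Wendy | Security  
Rosa  | Support   


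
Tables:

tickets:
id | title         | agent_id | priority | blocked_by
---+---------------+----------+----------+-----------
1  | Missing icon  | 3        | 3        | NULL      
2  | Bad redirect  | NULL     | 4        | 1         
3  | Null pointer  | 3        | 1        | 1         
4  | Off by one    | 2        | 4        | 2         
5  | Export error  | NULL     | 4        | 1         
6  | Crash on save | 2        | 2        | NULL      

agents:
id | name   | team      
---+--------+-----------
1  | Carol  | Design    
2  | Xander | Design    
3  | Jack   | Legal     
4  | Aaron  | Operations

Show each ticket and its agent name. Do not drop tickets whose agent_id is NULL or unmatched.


LEFT JOIN keeps every row from tickets (the left table); where agent_id has no match in agents, the agent columns become NULL. Walk through each ticket:
  - ticket 1 (Missing icon): agent_id=3 -> matches Jack
  - ticket 2 (Bad redirect): agent_id=NULL, no match -> kept with NULL
  - ticket 3 (Null pointer): agent_id=3 -> matches Jack
  - ticket 4 (Off by one): agent_id=2 -> matches Xander
  - ticket 5 (Export error): agent_id=NULL, no match -> kept with NULL
  - ticket 6 (Crash on save): agent_id=2 -> matches Xander
All 6 rows appear; 2 have NULL agent.

SQL:
SELECT a.title, b.name AS agent
FROM tickets a
LEFT JOIN agents b ON a.agent_id = b.id

Result:
title         | agent 
--------------+-------
Missing icon  | Jack  
Bad redirect  | NULL  
Null pointer  | Jack  
Off by one    | Xander
Export error  | NULL  
Crash on save | Xander


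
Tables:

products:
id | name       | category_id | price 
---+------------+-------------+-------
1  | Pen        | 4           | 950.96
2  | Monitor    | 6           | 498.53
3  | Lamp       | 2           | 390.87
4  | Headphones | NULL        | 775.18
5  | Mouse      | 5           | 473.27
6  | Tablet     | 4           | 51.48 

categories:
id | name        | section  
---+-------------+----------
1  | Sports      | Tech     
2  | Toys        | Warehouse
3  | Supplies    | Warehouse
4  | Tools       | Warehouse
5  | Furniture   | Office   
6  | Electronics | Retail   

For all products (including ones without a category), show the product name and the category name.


LEFT JOIN keeps every row from products (the left table); where category_id has no match in categories, the category columns become NULL. Walk through each product:
  - product 1 (Pen): category_id=4 -> matches Tools
  - product 2 (Monitor): category_id=6 -> matches Electronics
  - product 3 (Lamp): category_id=2 -> matches Toys
  - product 4 (Headphones): category_id=NULL, no match -> kept with NULL
  - product 5 (Mouse): category_id=5 -> matches Furniture
  - product 6 (Tablet): category_id=4 -> matches Tools
All 6 rows appear; 1 has NULL category.

SQL:
SELECT a.name, b.name AS category
FROM products a
LEFT JOIN categories b ON a.category_id = b.id

Result:
name       | category   
-----------+------------
Pen        | Tools      
Monitor    | Electronics
Lamp       | Toys       
Headphones | NULL       
Mouse      | Furniture  
Tablet     | Tools      


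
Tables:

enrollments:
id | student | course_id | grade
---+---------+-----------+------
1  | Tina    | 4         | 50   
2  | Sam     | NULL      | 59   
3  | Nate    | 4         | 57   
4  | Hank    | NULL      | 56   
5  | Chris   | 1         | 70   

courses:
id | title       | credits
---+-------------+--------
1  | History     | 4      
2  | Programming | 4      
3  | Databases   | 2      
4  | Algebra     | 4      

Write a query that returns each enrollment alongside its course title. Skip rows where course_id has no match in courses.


INNER JOIN keeps only enrollments rows whose course_id matches an id in courses. Walk through each enrollment:
  - enrollment 1 (Tina): course_id=4 -> matches Algebra
  - enrollment 2 (Sam): course_id=NULL, no match -> dropped
  - enrollment 3 (Nate): course_id=4 -> matches Algebra
  - enrollment 4 (Hank): course_id=NULL, no match -> dropped
  - enrollment 5 (Chris): course_id=1 -> matches History
So 2 of 5 rows are dropped.

SQL:
SELECT a.student, b.title AS course
FROM enrollments a
INNER JOIN courses b ON a.course_id = b.id

Result:
student | course 
--------+--------
Tina    | Algebra
Nate    | Algebra
Chris   | History


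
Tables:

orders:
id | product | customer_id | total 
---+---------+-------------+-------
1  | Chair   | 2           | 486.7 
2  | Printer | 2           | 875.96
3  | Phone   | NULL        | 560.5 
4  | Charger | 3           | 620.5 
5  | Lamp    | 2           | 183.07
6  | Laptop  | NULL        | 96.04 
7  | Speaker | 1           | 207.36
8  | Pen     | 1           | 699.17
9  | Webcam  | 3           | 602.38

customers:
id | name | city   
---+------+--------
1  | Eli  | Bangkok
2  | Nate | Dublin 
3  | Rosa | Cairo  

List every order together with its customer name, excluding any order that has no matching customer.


INNER JOIN keeps only orders rows whose customer_id matches an id in customers. Walk through each order:
  - order 1 (Chair): customer_id=2 -> matches Nate
  - order 2 (Printer): customer_id=2 -> matches Nate
  - order 3 (Phone): customer_id=NULL, no match -> dropped
  - order 4 (Charger): customer_id=3 -> matches Rosa
  - order 5 (Lamp): customer_id=2 -> matches Nate
  - order 6 (Laptop): customer_id=NULL, no match -> dropped
  - order 7 (Speaker): customer_id=1 -> matches Eli
  - order 8 (Pen): customer_id=1 -> matches Eli
  - order 9 (Webcam): customer_id=3 -> matches Rosa
So 2 of 9 rows are dropped.

SQL:
SELECT a.product, b.name AS customer
FROM orders a
INNER JOIN customers b ON a.customer_id = b.id

Result:
product | customer
--------+---------
Chair   | Nate    
Printer | Nate    
Charger | Rosa    
Lamp    | Nate    
Speaker | Eli     
Pen     | Eli     
Webcam  | Rosa    


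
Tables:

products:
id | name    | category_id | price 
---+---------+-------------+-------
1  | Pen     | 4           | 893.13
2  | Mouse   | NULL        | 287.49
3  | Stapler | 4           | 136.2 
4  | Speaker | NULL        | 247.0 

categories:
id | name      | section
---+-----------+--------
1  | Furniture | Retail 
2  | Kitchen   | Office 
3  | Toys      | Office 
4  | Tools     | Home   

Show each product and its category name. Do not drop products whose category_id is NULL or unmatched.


LEFT JOIN keeps every row from products (the left table); where category_id has no match in categories, the category columns become NULL. Walk through each product:
  - product 1 (Pen): category_id=4 -> matches Tools
  - product 2 (Mouse): category_id=NULL, no match -> kept with NULL
  - product 3 (Stapler): category_id=4 -> matches Tools
  - product 4 (Speaker): category_id=NULL, no match -> kept with NULL
All 4 rows appear; 2 have NULL category.

SQL:
SELECT a.name, b.name AS category
FROM products a
LEFT JOIN categories b ON a.category_id = b.id

Result:
name    | category
--------+---------
Pen     | Tools   
Mouse   | NULL    
Stapler | Tools   
Speaker | NULL    


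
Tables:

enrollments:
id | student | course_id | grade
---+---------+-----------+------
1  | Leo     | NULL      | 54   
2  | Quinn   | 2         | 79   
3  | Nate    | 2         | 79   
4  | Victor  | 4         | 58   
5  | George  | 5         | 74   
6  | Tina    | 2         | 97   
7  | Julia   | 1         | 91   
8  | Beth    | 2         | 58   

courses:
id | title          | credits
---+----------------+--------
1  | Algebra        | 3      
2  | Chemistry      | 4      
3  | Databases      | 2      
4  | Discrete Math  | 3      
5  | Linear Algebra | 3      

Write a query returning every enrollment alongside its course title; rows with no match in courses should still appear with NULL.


LEFT JOIN keeps every row from enrollments (the left table); where course_id has no match in courses, the course columns become NULL. Walk through each enrollment:
  - enrollment 1 (Leo): course_id=NULL, no match -> kept with NULL
  - enrollment 2 (Quinn): course_id=2 -> matches Chemistry
  - enrollment 3 (Nate): course_id=2 -> matches Chemistry
  - enrollment 4 (Victor): course_id=4 -> matches Discrete Math
  - enrollment 5 (George): course_id=5 -> matches Linear Algebra
  - enrollment 6 (Tina): course_id=2 -> matches Chemistry
  - enrollment 7 (Julia): course_id=1 -> matches Algebra
  - enrollment 8 (Beth): course_id=2 -> matches Chemistry
All 8 rows appear; 1 has NULL course.

SQL:
SELECT a.student, b.title AS course
FROM enrollments a
LEFT JOIN courses b ON a.course_id = b.id

Result:
student | course        
--------+---------------
Leo     | NULL          
Quinn   | Chemistry     
Nate    | Chemistry     
Victor  | Discrete Math 
George  | Linear Algebra
Tina    | Chemistry     
Julia   | Algebra       
Beth    | Chemistry     


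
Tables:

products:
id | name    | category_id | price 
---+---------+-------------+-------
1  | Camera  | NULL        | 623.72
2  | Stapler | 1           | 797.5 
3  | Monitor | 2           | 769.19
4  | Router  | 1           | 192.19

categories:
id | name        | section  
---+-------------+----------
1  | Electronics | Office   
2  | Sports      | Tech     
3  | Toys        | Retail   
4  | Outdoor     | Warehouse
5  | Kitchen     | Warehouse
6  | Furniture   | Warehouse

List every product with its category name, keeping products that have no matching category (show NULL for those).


LEFT JOIN keeps every row from products (the left table); where category_id has no match in categories, the category columns become NULL. Walk through each product:
  - product 1 (Camera): category_id=NULL, no match -> kept with NULL
  - product 2 (Stapler): category_id=1 -> matches Electronics
  - product 3 (Monitor): category_id=2 -> matches Sports
  - product 4 (Router): category_id=1 -> matches Electronics
All 4 rows appear; 1 has NULL category.

SQL:
SELECT a.name, b.name AS category
FROM products a
LEFT JOIN categories b ON a.category_id = b.id

Result:
name    | category   
--------+------------
Camera  | NULL       
Stapler | Electronics
Monitor | Sports     
Router  | Electronics


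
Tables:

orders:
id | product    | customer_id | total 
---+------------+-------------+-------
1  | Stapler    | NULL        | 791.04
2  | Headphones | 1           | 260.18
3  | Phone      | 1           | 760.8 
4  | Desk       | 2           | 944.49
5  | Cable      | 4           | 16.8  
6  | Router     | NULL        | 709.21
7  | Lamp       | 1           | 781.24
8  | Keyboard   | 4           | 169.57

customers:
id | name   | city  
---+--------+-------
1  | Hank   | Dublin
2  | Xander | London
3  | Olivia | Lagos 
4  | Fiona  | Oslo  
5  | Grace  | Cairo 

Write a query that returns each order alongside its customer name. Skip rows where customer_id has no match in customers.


INNER JOIN keeps only orders rows whose customer_id matches an id in customers. Walk through each order:
  - order 1 (Stapler): customer_id=NULL, no match -> dropped
  - order 2 (Headphones): customer_id=1 -> matches Hank
  - order 3 (Phone): customer_id=1 -> matches Hank
  - order 4 (Desk): customer_id=2 -> matches Xander
  - order 5 (Cable): customer_id=4 -> matches Fiona
  - order 6 (Router): customer_id=NULL, no match -> dropped
  - order 7 (Lamp): customer_id=1 -> matches Hank
  - order 8 (Keyboard): customer_id=4 -> matches Fiona
So 2 of 8 rows are dropped.

SQL:
SELECT a.product, b.name AS customer
FROM orders a
INNER JOIN customers b ON a.customer_id = b.id

Result:
product    | customer
-----------+---------
Headphones | Hank    
Phone      | Hank    
Desk       | Xander  
Cable      | Fiona   
Lamp       | Hank    
Keyboard   | Fiona   


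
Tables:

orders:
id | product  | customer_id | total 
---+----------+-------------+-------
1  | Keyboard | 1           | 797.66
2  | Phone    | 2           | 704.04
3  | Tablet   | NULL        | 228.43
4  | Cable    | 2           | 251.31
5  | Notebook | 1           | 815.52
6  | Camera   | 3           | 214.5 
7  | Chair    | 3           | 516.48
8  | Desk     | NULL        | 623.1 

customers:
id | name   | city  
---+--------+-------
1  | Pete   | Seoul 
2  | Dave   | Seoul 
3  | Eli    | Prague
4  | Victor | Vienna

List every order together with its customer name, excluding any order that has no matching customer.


INNER JOIN keeps only orders rows whose customer_id matches an id in customers. Walk through each order:
  - order 1 (Keyboard): customer_id=1 -> matches Pete
  - order 2 (Phone): customer_id=2 -> matches Dave
  - order 3 (Tablet): customer_id=NULL, no match -> dropped
  - order 4 (Cable): customer_id=2 -> matches Dave
  - order 5 (Notebook): customer_id=1 -> matches Pete
  - order 6 (Camera): customer_id=3 -> matches Eli
  - order 7 (Chair): customer_id=3 -> matches Eli
  - order 8 (Desk): customer_id=NULL, no match -> dropped
So 2 of 8 rows are dropped.

SQL:
SELECT a.product, b.name AS customer
FROM orders a
INNER JOIN customers b ON a.customer_id = b.id

Result:
product  | customer
---------+---------
Keyboard | Pete    
Phone    | Dave    
Cable    | Dave    
Notebook | Pete    
Camera   | Eli     
Chair    | Eli     


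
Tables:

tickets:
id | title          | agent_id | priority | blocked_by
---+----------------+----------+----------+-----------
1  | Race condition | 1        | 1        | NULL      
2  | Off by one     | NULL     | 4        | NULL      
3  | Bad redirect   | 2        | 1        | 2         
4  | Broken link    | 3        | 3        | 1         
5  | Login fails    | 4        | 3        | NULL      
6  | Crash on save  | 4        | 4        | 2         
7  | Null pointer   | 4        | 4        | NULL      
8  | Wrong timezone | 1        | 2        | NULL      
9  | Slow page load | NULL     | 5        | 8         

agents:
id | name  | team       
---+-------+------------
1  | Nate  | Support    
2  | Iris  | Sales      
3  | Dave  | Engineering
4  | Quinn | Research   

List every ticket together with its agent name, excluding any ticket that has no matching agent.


INNER JOIN keeps only tickets rows whose agent_id matches an id in agents. Walk through each ticket:
  - ticket 1 (Race condition): agent_id=1 -> matches Nate
  - ticket 2 (Off by one): agent_id=NULL, no match -> dropped
  - ticket 3 (Bad redirect): agent_id=2 -> matches Iris
  - ticket 4 (Broken link): agent_id=3 -> matches Dave
  - ticket 5 (Login fails): agent_id=4 -> matches Quinn
  - ticket 6 (Crash on save): agent_id=4 -> matches Quinn
  - ticket 7 (Null pointer): agent_id=4 -> matches Quinn
  - ticket 8 (Wrong timezone): agent_id=1 -> matches Nate
  - ticket 9 (Slow page load): agent_id=NULL, no match -> dropped
So 2 of 9 rows are dropped.

SQL:
SELECT a.title, b.name AS agent
FROM tickets a
INNER JOIN agents b ON a.agent_id = b.id

Result:
title          | agent
---------------+------
Race condition | Nate 
Bad redirect   | Iris 
Broken link    | Dave 
Login fails    | Quinn
Crash on save  | Quinn
Null pointer   | Quinn
Wrong timezone | Nate 


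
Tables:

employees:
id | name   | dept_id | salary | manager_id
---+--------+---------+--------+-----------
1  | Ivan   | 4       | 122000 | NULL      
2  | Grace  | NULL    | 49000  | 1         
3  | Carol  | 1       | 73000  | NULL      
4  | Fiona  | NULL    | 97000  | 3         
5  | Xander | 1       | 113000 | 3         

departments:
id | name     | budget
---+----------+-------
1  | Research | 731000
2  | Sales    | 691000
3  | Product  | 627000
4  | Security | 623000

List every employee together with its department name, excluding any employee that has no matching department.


INNER JOIN keeps only employees rows whose dept_id matches an id in departments. Walk through each employee:
  - employee 1 (Ivan): dept_id=4 -> matches Security
  - employee 2 (Grace): dept_id=NULL, no match -> dropped
  - employee 3 (Carol): dept_id=1 -> matches Research
  - employee 4 (Fiona): dept_id=NULL, no match -> dropped
  - employee 5 (Xander): dept_id=1 -> matches Research
So 2 of 5 rows are dropped.

SQL:
SELECT a.name, b.name AS department
FROM employees a
INNER JOIN departments b ON a.dept_id = b.id

Result:
name   | department
-------+-----------
Ivan   | Security  
Carol  | Research  
Xander | Research  


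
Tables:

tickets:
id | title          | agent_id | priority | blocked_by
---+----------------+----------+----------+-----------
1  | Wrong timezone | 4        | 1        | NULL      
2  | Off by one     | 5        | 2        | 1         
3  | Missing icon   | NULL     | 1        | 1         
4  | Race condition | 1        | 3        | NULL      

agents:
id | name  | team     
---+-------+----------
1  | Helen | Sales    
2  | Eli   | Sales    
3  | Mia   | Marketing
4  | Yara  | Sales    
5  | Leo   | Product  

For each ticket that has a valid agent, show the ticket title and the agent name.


INNER JOIN keeps only tickets rows whose agent_id matches an id in agents. Walk through each ticket:
  - ticket 1 (Wrong timezone): agent_id=4 -> matches Yara
  - ticket 2 (Off by one): agent_id=5 -> matches Leo
  - ticket 3 (Missing icon): agent_id=NULL, no match -> dropped
  - ticket 4 (Race condition): agent_id=1 -> matches Helen
So 1 of 4 rows is dropped.

SQL:
SELECT a.title, b.name AS agent
FROM tickets a
INNER JOIN agents b ON a.agent_id = b.id

Result:
title          | agent
---------------+------
Wrong timezone | Yara 
Off by one     | Leo  
Race condition | Helen


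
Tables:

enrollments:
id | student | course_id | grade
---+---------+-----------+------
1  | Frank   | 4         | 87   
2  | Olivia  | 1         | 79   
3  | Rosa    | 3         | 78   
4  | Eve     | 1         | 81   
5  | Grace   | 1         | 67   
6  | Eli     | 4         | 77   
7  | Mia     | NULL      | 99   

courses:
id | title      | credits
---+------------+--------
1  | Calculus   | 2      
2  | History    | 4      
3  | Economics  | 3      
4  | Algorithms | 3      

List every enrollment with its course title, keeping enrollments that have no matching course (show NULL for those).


LEFT JOIN keeps every row from enrollments (the left table); where course_id has no match in courses, the course columns become NULL. Walk through each enrollment:
  - enrollment 1 (Frank): course_id=4 -> matches Algorithms
  - enrollment 2 (Olivia): course_id=1 -> matches Calculus
  - enrollment 3 (Rosa): course_id=3 -> matches Economics
  - enrollment 4 (Eve): course_id=1 -> matches Calculus
  - enrollment 5 (Grace): course_id=1 -> matches Calculus
  - enrollment 6 (Eli): course_id=4 -> matches Algorithms
  - enrollment 7 (Mia): course_id=NULL, no match -> kept with NULL
All 7 rows appear; 1 has NULL course.

SQL:
SELECT a.student, b.title AS course
FROM enrollments a
LEFT JOIN courses b ON a.course_id = b.id

Result:
student | course    
--------+-----------
Frank   | Algorithms
Olivia  | Calculus  
Rosa    | Economics 
Eve     | Calculus  
Grace   | Calculus  
Eli     | Algorithms
Mia     | NULL      
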